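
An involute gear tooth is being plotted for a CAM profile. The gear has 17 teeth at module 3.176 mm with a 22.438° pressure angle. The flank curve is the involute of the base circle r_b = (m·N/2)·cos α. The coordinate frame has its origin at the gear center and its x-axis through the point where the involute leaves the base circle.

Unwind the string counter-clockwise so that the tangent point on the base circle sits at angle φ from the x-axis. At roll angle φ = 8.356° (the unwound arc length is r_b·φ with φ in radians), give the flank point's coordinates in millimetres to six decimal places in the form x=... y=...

x=25.216164 y=0.025745

pitch radius r_p = m·N/2 = 3.176·17/2 = 26.996000
base radius r_b = r_p·cos α = 26.996000·cos 22.438° = 24.952216
roll angle φ = 8.356° = 0.14583971 rad
x = r_b·(cos φ + φ·sin φ) = 24.952216·(0.98938422 + 0.14583971·0.14532328) = 25.216164
y = r_b·(sin φ − φ·cos φ) = 24.952216·(0.14532328 − 0.14583971·0.98938422) = 0.025745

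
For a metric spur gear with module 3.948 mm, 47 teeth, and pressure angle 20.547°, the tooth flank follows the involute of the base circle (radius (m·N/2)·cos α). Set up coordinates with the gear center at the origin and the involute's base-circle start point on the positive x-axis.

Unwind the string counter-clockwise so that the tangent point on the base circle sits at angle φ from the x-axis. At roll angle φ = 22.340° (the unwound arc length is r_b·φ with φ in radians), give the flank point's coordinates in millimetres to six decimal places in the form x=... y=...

x=93.230761 y=1.690607

pitch radius r_p = m·N/2 = 3.948·47/2 = 92.778000
base radius r_b = r_p·cos α = 92.778000·cos 20.547° = 86.875890
roll angle φ = 22.340° = 0.38990655 rad
x = r_b·(cos φ + φ·sin φ) = 86.875890·(0.92494458 + 0.38990655·0.38010199) = 93.230761
y = r_b·(sin φ − φ·cos φ) = 86.875890·(0.38010199 − 0.38990655·0.92494458) = 1.690607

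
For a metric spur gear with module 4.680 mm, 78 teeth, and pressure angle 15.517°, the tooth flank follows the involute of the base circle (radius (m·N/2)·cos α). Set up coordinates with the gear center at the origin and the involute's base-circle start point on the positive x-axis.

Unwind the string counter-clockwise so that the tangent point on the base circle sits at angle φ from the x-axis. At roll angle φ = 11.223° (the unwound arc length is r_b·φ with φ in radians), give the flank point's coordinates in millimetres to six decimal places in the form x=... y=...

pitch radius r_p = m·N/2 = 4.680·78/2 = 182.520000
base radius r_b = r_p·cos α = 182.520000·cos 15.517° = 175.867350
roll angle φ = 11.223° = 0.19587830 rad
x = r_b·(cos φ + φ·sin φ) = 175.867350·(0.98087711 + 0.19587830·0.19462812) = 179.208923
y = r_b·(sin φ − φ·cos φ) = 175.867350·(0.19462812 − 0.19587830·0.98087711) = 0.438890

x=179.208923 y=0.438890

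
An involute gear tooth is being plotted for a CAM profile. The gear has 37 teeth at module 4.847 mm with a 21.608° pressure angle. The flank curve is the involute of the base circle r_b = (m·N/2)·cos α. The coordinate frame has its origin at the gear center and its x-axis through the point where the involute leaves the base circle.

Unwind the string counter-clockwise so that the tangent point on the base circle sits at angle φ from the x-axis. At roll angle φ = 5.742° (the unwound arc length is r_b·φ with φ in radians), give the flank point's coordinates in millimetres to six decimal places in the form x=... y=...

pitch radius r_p = m·N/2 = 4.847·37/2 = 89.669500
base radius r_b = r_p·cos α = 89.669500·cos 21.608° = 83.367983
roll angle φ = 5.742° = 0.10021681 rad
x = r_b·(cos φ + φ·sin φ) = 83.367983·(0.99498250 + 0.10021681·0.10004914) = 83.785582
y = r_b·(sin φ − φ·cos φ) = 83.367983·(0.10004914 − 0.10021681·0.99498250) = 0.027942

x=83.785582 y=0.027942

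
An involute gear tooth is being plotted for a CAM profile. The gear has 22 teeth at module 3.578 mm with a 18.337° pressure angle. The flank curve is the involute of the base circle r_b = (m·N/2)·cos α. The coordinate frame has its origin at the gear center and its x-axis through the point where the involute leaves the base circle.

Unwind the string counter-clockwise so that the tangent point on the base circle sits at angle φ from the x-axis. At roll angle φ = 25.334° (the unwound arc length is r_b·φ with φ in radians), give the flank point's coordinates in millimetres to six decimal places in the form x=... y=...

x=40.834952 y=1.055622

pitch radius r_p = m·N/2 = 3.578·22/2 = 39.358000
base radius r_b = r_p·cos α = 39.358000·cos 18.337° = 37.359500
roll angle φ = 25.334° = 0.44216171 rad
x = r_b·(cos φ + φ·sin φ) = 37.359500·(0.90382879 + 0.44216171·0.42789428) = 40.834952
y = r_b·(sin φ − φ·cos φ) = 37.359500·(0.42789428 − 0.44216171·0.90382879) = 1.055622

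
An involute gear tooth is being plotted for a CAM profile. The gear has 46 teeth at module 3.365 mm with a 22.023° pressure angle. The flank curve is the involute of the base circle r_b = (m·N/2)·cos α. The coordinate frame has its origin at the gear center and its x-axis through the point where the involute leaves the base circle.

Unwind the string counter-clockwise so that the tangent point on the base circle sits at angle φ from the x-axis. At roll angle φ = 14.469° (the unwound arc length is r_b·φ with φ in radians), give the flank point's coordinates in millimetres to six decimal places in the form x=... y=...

pitch radius r_p = m·N/2 = 3.365·46/2 = 77.395000
base radius r_b = r_p·cos α = 77.395000·cos 22.023° = 71.747750
roll angle φ = 14.469° = 0.25253169 rad
x = r_b·(cos φ + φ·sin φ) = 71.747750·(0.96828297 + 0.25253169·0.24985615) = 73.999163
y = r_b·(sin φ − φ·cos φ) = 71.747750·(0.24985615 − 0.25253169·0.96828297) = 0.382704

x=73.999163 y=0.382704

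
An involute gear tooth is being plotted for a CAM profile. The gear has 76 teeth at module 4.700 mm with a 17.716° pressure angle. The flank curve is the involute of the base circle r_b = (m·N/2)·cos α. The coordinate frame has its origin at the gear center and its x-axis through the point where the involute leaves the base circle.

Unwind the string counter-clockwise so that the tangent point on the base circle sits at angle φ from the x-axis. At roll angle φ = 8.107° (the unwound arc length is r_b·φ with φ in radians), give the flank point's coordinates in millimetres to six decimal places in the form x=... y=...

pitch radius r_p = m·N/2 = 4.700·76/2 = 178.600000
base radius r_b = r_p·cos α = 178.600000·cos 17.716° = 170.130170
roll angle φ = 8.107° = 0.14149384 rad
x = r_b·(cos φ + φ·sin φ) = 170.130170·(0.99000644 + 0.14149384·0.14102219) = 171.824702
y = r_b·(sin φ − φ·cos φ) = 170.130170·(0.14102219 − 0.14149384·0.99000644) = 0.160326

x=171.824702 y=0.160326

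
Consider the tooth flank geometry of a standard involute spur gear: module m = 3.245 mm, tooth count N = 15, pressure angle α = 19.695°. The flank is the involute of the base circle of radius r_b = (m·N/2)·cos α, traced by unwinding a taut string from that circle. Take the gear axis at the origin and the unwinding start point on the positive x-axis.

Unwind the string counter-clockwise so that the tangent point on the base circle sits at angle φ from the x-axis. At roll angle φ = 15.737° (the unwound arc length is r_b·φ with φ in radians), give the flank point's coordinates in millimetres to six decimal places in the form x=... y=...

x=23.761824 y=0.157070

pitch radius r_p = m·N/2 = 3.245·15/2 = 24.337500
base radius r_b = r_p·cos α = 24.337500·cos 19.695° = 22.913755
roll angle φ = 15.737° = 0.27466246 rad
x = r_b·(cos φ + φ·sin φ) = 22.913755·(0.96251680 + 0.27466246·0.27122207) = 23.761824
y = r_b·(sin φ − φ·cos φ) = 22.913755·(0.27122207 − 0.27466246·0.96251680) = 0.157070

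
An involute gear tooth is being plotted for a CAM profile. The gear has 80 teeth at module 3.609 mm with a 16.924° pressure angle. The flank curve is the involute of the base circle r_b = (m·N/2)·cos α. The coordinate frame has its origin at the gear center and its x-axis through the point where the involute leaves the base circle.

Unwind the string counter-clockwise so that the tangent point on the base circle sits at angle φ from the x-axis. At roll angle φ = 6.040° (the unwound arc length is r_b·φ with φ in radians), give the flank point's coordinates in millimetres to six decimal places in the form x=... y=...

pitch radius r_p = m·N/2 = 3.609·80/2 = 144.360000
base radius r_b = r_p·cos α = 144.360000·cos 16.924° = 138.108018
roll angle φ = 6.040° = 0.10541789 rad
x = r_b·(cos φ + φ·sin φ) = 138.108018·(0.99444868 + 0.10541789·0.10522275) = 138.873280
y = r_b·(sin φ − φ·cos φ) = 138.108018·(0.10522275 − 0.10541789·0.99444868) = 0.053871

x=138.873280 y=0.053871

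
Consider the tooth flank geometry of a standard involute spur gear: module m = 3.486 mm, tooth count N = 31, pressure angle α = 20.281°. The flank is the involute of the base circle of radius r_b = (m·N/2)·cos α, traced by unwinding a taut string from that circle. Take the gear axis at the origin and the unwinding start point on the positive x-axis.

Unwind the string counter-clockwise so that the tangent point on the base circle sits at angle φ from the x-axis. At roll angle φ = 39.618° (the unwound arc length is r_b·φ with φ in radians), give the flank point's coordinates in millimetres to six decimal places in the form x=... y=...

x=61.389296 y=5.322844

pitch radius r_p = m·N/2 = 3.486·31/2 = 54.033000
base radius r_b = r_p·cos α = 54.033000·cos 20.281° = 50.683166
roll angle φ = 39.618° = 0.69146454 rad
x = r_b·(cos φ + φ·sin φ) = 50.683166·(0.77031295 + 0.69146454·0.63766602) = 61.389296
y = r_b·(sin φ − φ·cos φ) = 50.683166·(0.63766602 − 0.69146454·0.77031295) = 5.322844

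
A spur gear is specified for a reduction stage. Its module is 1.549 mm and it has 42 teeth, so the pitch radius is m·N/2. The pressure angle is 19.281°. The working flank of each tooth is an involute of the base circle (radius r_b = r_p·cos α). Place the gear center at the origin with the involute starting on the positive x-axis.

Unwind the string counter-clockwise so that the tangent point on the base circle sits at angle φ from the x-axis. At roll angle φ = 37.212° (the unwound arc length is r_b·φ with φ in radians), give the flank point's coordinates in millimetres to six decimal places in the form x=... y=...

x=36.513189 y=2.687389

pitch radius r_p = m·N/2 = 1.549·42/2 = 32.529000
base radius r_b = r_p·cos α = 32.529000·cos 19.281° = 30.704465
roll angle φ = 37.212° = 0.64947192 rad
x = r_b·(cos φ + φ·sin φ) = 30.704465·(0.79640327 + 0.64947192·0.60476593) = 36.513189
y = r_b·(sin φ − φ·cos φ) = 30.704465·(0.60476593 − 0.64947192·0.79640327) = 2.687389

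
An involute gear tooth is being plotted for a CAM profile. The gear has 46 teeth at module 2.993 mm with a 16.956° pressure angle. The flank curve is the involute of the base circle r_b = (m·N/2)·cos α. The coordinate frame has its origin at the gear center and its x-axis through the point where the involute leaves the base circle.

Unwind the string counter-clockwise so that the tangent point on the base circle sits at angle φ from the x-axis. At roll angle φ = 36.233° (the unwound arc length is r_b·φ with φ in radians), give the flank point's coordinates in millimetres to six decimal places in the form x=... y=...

pitch radius r_p = m·N/2 = 2.993·46/2 = 68.839000
base radius r_b = r_p·cos α = 68.839000·cos 16.956° = 65.846500
roll angle φ = 36.233° = 0.63238515 rad
x = r_b·(cos φ + φ·sin φ) = 65.846500·(0.80662001 + 0.63238515·0.59107035) = 77.725480
y = r_b·(sin φ − φ·cos φ) = 65.846500·(0.59107035 − 0.63238515·0.80662001) = 5.331975

x=77.725480 y=5.331975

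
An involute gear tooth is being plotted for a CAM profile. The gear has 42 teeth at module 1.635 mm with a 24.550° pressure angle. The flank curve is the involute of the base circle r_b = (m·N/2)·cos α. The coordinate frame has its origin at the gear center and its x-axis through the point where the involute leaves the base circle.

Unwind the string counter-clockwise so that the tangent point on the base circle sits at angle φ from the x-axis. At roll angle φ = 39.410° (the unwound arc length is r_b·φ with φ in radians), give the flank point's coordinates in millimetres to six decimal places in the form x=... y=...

pitch radius r_p = m·N/2 = 1.635·42/2 = 34.335000
base radius r_b = r_p·cos α = 34.335000·cos 24.550° = 31.231083
roll angle φ = 39.410° = 0.68783426 rad
x = r_b·(cos φ + φ·sin φ) = 31.231083·(0.77262278 + 0.68783426·0.63486537) = 37.767903
y = r_b·(sin φ − φ·cos φ) = 31.231083·(0.63486537 − 0.68783426·0.77262278) = 3.230198

x=37.767903 y=3.230198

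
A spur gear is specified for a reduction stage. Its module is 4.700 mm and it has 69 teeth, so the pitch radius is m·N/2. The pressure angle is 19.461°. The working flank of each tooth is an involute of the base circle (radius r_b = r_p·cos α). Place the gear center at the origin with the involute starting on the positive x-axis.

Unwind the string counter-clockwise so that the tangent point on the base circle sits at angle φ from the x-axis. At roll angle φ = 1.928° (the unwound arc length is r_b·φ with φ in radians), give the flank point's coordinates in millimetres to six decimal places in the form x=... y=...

x=152.972659 y=0.001942

pitch radius r_p = m·N/2 = 4.700·69/2 = 162.150000
base radius r_b = r_p·cos α = 162.150000·cos 19.461° = 152.886125
roll angle φ = 1.928° = 0.03364995 rad
x = r_b·(cos φ + φ·sin φ) = 152.886125·(0.99943389 + 0.03364995·0.03364360) = 152.972659
y = r_b·(sin φ − φ·cos φ) = 152.886125·(0.03364360 − 0.03364995·0.99943389) = 0.001942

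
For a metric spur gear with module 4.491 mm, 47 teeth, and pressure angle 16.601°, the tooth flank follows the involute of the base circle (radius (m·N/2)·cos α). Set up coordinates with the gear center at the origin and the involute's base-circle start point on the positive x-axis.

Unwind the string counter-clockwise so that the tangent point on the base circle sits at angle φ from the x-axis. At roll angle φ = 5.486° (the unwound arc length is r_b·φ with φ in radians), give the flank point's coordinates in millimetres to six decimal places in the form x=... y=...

pitch radius r_p = m·N/2 = 4.491·47/2 = 105.538500
base radius r_b = r_p·cos α = 105.538500·cos 16.601° = 101.139401
roll angle φ = 5.486° = 0.09574876 rad
x = r_b·(cos φ + φ·sin φ) = 101.139401·(0.99541959 + 0.09574876·0.09560253) = 101.601953
y = r_b·(sin φ − φ·cos φ) = 101.139401·(0.09560253 − 0.09574876·0.99541959) = 0.029567

x=101.601953 y=0.029567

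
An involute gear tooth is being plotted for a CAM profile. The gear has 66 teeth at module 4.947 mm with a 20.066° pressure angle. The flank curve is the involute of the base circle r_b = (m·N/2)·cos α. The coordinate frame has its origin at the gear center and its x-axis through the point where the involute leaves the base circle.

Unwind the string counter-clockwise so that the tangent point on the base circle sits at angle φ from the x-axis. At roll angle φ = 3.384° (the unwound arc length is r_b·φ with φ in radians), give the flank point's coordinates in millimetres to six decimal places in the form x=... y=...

x=153.608559 y=0.010527

pitch radius r_p = m·N/2 = 4.947·66/2 = 163.251000
base radius r_b = r_p·cos α = 163.251000·cos 20.066° = 153.341341
roll angle φ = 3.384° = 0.05906194 rad
x = r_b·(cos φ + φ·sin φ) = 153.341341·(0.99825635 + 0.05906194·0.05902761) = 153.608559
y = r_b·(sin φ − φ·cos φ) = 153.341341·(0.05902761 − 0.05906194·0.99825635) = 0.010527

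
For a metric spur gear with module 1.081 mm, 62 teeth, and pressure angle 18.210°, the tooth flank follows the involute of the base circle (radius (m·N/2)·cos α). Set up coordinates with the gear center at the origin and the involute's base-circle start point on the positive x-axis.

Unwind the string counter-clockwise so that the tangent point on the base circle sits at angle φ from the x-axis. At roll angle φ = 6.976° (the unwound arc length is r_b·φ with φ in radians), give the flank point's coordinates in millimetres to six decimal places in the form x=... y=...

pitch radius r_p = m·N/2 = 1.081·62/2 = 33.511000
base radius r_b = r_p·cos α = 33.511000·cos 18.210° = 31.832686
roll angle φ = 6.976° = 0.12175417 rad
x = r_b·(cos φ + φ·sin φ) = 31.832686·(0.99259711 + 0.12175417·0.12145358) = 32.067758
y = r_b·(sin φ − φ·cos φ) = 31.832686·(0.12145358 − 0.12175417·0.99259711) = 0.019123

x=32.067758 y=0.019123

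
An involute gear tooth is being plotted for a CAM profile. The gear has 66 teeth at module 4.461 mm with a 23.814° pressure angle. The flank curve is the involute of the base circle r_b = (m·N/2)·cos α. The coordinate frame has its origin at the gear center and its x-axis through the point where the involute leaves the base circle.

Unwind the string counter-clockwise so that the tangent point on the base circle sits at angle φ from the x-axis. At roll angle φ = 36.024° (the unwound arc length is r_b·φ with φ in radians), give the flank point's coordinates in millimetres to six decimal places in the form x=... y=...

x=158.725956 y=10.723133

pitch radius r_p = m·N/2 = 4.461·66/2 = 147.213000
base radius r_b = r_p·cos α = 147.213000·cos 23.814° = 134.679438
roll angle φ = 36.024° = 0.62873741 rad
x = r_b·(cos φ + φ·sin φ) = 134.679438·(0.80877071 + 0.62873741·0.58812408) = 158.725956
y = r_b·(sin φ − φ·cos φ) = 134.679438·(0.58812408 − 0.62873741·0.80877071) = 10.723133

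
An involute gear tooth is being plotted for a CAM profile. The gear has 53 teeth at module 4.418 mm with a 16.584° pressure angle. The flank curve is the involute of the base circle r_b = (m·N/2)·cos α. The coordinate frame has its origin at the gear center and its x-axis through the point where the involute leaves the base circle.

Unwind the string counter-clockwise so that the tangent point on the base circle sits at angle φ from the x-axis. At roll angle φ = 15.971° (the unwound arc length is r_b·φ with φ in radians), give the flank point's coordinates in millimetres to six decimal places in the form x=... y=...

pitch radius r_p = m·N/2 = 4.418·53/2 = 117.077000
base radius r_b = r_p·cos α = 117.077000·cos 16.584° = 112.206868
roll angle φ = 15.971° = 0.27874653 rad
x = r_b·(cos φ + φ·sin φ) = 112.206868·(0.96140109 + 0.27874653·0.27515078) = 116.481772
y = r_b·(sin φ − φ·cos φ) = 112.206868·(0.27515078 − 0.27874653·0.96140109) = 0.803801

x=116.481772 y=0.803801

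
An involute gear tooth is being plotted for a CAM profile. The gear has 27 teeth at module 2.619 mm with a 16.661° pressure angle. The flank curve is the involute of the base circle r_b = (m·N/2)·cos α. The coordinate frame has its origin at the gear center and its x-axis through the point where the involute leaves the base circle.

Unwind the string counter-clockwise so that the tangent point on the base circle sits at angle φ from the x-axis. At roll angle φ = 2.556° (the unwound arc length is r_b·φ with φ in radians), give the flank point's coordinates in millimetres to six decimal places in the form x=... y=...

x=33.905847 y=0.001002

pitch radius r_p = m·N/2 = 2.619·27/2 = 35.356500
base radius r_b = r_p·cos α = 35.356500·cos 16.661° = 33.872159
roll angle φ = 2.556° = 0.04461062 rad
x = r_b·(cos φ + φ·sin φ) = 33.872159·(0.99900511 + 0.04461062·0.04459582) = 33.905847
y = r_b·(sin φ − φ·cos φ) = 33.872159·(0.04459582 − 0.04461062·0.99900511) = 0.001002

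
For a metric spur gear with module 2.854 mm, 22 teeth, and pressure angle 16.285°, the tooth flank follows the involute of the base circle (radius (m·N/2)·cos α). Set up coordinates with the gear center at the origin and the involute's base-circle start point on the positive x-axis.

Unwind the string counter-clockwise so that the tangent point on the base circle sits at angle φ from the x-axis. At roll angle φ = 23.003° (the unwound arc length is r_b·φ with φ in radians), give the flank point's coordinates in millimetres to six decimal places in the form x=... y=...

x=32.466047 y=0.639604

pitch radius r_p = m·N/2 = 2.854·22/2 = 31.394000
base radius r_b = r_p·cos α = 31.394000·cos 16.285° = 30.134433
roll angle φ = 23.003° = 0.40147809 rad
x = r_b·(cos φ + φ·sin φ) = 30.134433·(0.92048439 + 0.40147809·0.39077933) = 32.466047
y = r_b·(sin φ − φ·cos φ) = 30.134433·(0.39077933 − 0.40147809·0.92048439) = 0.639604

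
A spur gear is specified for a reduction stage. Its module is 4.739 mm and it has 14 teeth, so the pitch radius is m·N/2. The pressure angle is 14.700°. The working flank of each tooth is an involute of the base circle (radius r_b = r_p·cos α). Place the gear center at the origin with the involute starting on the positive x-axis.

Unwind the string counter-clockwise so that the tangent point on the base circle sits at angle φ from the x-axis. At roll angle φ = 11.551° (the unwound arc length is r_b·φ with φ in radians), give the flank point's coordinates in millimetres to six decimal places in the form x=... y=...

pitch radius r_p = m·N/2 = 4.739·14/2 = 33.173000
base radius r_b = r_p·cos α = 33.173000·cos 14.700° = 32.087173
roll angle φ = 11.551° = 0.20160298 rad
x = r_b·(cos φ + φ·sin φ) = 32.087173·(0.97974686 + 0.20160298·0.20024010) = 32.732634
y = r_b·(sin φ − φ·cos φ) = 32.087173·(0.20024010 − 0.20160298·0.97974686) = 0.087284

x=32.732634 y=0.087284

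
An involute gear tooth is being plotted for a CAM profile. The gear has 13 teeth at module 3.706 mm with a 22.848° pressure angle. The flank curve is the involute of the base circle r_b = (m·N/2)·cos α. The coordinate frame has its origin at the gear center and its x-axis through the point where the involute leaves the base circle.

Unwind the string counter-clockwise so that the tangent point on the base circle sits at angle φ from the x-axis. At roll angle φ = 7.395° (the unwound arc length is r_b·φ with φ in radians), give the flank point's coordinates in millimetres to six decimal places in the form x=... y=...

x=22.383062 y=0.015883

pitch radius r_p = m·N/2 = 3.706·13/2 = 24.089000
base radius r_b = r_p·cos α = 24.089000·cos 22.848° = 22.198933
roll angle φ = 7.395° = 0.12906710 rad
x = r_b·(cos φ + φ·sin φ) = 22.198933·(0.99168240 + 0.12906710·0.12870906) = 22.383062
y = r_b·(sin φ − φ·cos φ) = 22.198933·(0.12870906 − 0.12906710·0.99168240) = 0.015883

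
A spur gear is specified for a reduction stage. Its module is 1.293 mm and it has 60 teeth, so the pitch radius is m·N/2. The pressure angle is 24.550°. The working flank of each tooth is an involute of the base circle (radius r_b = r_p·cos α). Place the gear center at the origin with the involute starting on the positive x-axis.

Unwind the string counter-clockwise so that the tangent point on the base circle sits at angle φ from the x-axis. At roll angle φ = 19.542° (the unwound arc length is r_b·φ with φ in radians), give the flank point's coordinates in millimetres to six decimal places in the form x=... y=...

pitch radius r_p = m·N/2 = 1.293·60/2 = 38.790000
base radius r_b = r_p·cos α = 38.790000·cos 24.550° = 35.283347
roll angle φ = 19.542° = 0.34107224 rad
x = r_b·(cos φ + φ·sin φ) = 35.283347·(0.94239654 + 0.34107224·0.33449776) = 37.276307
y = r_b·(sin φ − φ·cos φ) = 35.283347·(0.33449776 − 0.34107224·0.94239654) = 0.461240

x=37.276307 y=0.461240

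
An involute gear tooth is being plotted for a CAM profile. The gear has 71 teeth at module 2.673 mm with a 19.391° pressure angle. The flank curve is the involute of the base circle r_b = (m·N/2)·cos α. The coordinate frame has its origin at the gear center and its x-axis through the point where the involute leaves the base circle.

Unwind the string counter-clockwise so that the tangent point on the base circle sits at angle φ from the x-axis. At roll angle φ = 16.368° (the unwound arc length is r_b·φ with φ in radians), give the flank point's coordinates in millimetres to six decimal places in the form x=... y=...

pitch radius r_p = m·N/2 = 2.673·71/2 = 94.891500
base radius r_b = r_p·cos α = 94.891500·cos 19.391° = 89.508763
roll angle φ = 16.368° = 0.28567549 rad
x = r_b·(cos φ + φ·sin φ) = 89.508763·(0.95947151 + 0.28567549·0.28180563) = 93.087008
y = r_b·(sin φ − φ·cos φ) = 89.508763·(0.28180563 − 0.28567549·0.95947151) = 0.689946

x=93.087008 y=0.689946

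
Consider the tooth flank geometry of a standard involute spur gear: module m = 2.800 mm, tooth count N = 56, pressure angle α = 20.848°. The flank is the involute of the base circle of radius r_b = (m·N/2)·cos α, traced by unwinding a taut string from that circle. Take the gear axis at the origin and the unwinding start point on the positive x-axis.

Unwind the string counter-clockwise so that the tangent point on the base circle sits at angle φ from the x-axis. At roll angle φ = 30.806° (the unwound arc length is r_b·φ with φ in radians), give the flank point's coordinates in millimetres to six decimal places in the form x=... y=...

x=83.104010 y=3.687381

pitch radius r_p = m·N/2 = 2.800·56/2 = 78.400000
base radius r_b = r_p·cos α = 78.400000·cos 20.848° = 73.266984
roll angle φ = 30.806° = 0.53766613 rad
x = r_b·(cos φ + φ·sin φ) = 73.266984·(0.85890627 + 0.53766613·0.51213281) = 83.104010
y = r_b·(sin φ − φ·cos φ) = 73.266984·(0.51213281 − 0.53766613·0.85890627) = 3.687381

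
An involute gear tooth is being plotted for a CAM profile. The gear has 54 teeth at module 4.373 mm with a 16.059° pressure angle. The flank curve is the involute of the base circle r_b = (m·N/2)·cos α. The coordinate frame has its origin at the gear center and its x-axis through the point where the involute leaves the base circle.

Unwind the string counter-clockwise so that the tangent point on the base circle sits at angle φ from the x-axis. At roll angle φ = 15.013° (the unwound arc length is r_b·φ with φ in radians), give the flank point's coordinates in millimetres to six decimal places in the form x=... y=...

pitch radius r_p = m·N/2 = 4.373·54/2 = 118.071000
base radius r_b = r_p·cos α = 118.071000·cos 16.059° = 113.463557
roll angle φ = 15.013° = 0.26202628 rad
x = r_b·(cos φ + φ·sin φ) = 113.463557·(0.96586708 + 0.26202628·0.25903820) = 117.292032
y = r_b·(sin φ − φ·cos φ) = 113.463557·(0.25903820 − 0.26202628·0.96586708) = 0.675748

x=117.292032 y=0.675748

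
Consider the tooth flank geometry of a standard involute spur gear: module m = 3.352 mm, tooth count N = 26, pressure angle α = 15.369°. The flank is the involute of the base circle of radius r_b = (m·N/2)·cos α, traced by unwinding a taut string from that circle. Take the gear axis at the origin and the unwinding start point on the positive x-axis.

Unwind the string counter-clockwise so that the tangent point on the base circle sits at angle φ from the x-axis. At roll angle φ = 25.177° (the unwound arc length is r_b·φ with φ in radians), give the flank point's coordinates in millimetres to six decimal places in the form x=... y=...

pitch radius r_p = m·N/2 = 3.352·26/2 = 43.576000
base radius r_b = r_p·cos α = 43.576000·cos 15.369° = 42.017676
roll angle φ = 25.177° = 0.43942155 rad
x = r_b·(cos φ + φ·sin φ) = 42.017676·(0.90499790 + 0.43942155·0.42541604) = 45.880566
y = r_b·(sin φ − φ·cos φ) = 42.017676·(0.42541604 − 0.43942155·0.90499790) = 1.165590

x=45.880566 y=1.165590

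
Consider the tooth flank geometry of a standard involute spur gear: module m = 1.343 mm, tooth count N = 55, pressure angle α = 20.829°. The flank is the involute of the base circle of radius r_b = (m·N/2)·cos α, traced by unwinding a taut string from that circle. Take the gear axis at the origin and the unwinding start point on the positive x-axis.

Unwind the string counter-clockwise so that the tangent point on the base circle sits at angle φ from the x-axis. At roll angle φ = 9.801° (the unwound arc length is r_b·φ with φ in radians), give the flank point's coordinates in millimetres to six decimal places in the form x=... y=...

pitch radius r_p = m·N/2 = 1.343·55/2 = 36.932500
base radius r_b = r_p·cos α = 36.932500·cos 20.829° = 34.518807
roll angle φ = 9.801° = 0.17105972 rad
x = r_b·(cos φ + φ·sin φ) = 34.518807·(0.98540493 + 0.17105972·0.17022670) = 35.020153
y = r_b·(sin φ − φ·cos φ) = 34.518807·(0.17022670 − 0.17105972·0.98540493) = 0.057426

x=35.020153 y=0.057426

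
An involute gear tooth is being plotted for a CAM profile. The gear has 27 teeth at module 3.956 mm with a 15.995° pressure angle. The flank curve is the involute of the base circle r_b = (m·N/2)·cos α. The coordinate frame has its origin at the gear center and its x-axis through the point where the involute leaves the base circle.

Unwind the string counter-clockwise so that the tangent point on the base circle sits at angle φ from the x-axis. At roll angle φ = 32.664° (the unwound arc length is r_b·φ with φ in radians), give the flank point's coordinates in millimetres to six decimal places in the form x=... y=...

x=59.015396 y=3.068884

pitch radius r_p = m·N/2 = 3.956·27/2 = 53.406000
base radius r_b = r_p·cos α = 53.406000·cos 15.995° = 51.338427
roll angle φ = 32.664° = 0.57009435 rad
x = r_b·(cos φ + φ·sin φ) = 51.338427·(0.84185006 + 0.57009435·0.53971148) = 59.015396
y = r_b·(sin φ − φ·cos φ) = 51.338427·(0.53971148 − 0.57009435·0.84185006) = 3.068884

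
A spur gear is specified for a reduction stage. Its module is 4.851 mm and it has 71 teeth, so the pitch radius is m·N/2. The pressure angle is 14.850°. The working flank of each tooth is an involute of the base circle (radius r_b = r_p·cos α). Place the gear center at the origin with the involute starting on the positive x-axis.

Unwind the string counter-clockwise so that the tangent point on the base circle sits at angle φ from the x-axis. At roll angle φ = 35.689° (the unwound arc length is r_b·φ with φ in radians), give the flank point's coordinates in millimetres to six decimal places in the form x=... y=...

x=195.685625 y=12.896613

pitch radius r_p = m·N/2 = 4.851·71/2 = 172.210500
base radius r_b = r_p·cos α = 172.210500·cos 14.850° = 166.458687
roll angle φ = 35.689° = 0.62289056 rad
x = r_b·(cos φ + φ·sin φ) = 166.458687·(0.81219554 + 0.62289056·0.58338529) = 195.685625
y = r_b·(sin φ − φ·cos φ) = 166.458687·(0.58338529 − 0.62289056·0.81219554) = 12.896613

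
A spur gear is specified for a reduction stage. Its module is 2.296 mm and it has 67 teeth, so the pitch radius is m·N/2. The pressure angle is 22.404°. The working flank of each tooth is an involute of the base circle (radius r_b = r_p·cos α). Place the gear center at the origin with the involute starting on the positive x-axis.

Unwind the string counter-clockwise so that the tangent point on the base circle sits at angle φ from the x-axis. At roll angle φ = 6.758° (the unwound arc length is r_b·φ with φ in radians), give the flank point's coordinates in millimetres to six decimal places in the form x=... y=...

pitch radius r_p = m·N/2 = 2.296·67/2 = 76.916000
base radius r_b = r_p·cos α = 76.916000·cos 22.404° = 71.110336
roll angle φ = 6.758° = 0.11794935 rad
x = r_b·(cos φ + φ·sin φ) = 71.110336·(0.99305204 + 0.11794935·0.11767605) = 71.603262
y = r_b·(sin φ − φ·cos φ) = 71.110336·(0.11767605 − 0.11794935·0.99305204) = 0.038841

x=71.603262 y=0.038841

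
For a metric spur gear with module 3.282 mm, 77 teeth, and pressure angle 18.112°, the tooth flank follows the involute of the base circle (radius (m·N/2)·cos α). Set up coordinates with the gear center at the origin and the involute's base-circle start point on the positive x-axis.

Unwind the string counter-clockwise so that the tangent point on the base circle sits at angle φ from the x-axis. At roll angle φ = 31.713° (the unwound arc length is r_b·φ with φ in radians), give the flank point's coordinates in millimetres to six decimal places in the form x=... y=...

pitch radius r_p = m·N/2 = 3.282·77/2 = 126.357000
base radius r_b = r_p·cos α = 126.357000·cos 18.112° = 120.096092
roll angle φ = 31.713° = 0.55349627 rad
x = r_b·(cos φ + φ·sin φ) = 120.096092·(0.85069186 + 0.55349627·0.52566468) = 137.107139
y = r_b·(sin φ − φ·cos φ) = 120.096092·(0.52566468 − 0.55349627·0.85069186) = 6.582456

x=137.107139 y=6.582456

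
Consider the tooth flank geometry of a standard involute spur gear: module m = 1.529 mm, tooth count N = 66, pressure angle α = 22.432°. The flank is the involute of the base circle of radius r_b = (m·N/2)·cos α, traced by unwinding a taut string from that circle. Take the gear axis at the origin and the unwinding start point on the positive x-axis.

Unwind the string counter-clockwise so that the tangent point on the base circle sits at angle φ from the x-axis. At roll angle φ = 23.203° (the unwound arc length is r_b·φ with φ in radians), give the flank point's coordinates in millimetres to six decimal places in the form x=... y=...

x=50.308093 y=1.015673

pitch radius r_p = m·N/2 = 1.529·66/2 = 50.457000
base radius r_b = r_p·cos α = 50.457000·cos 22.432° = 46.639073
roll angle φ = 23.203° = 0.40496875 rad
x = r_b·(cos φ + φ·sin φ) = 46.639073·(0.91911471 + 0.40496875·0.39399003) = 50.308093
y = r_b·(sin φ − φ·cos φ) = 46.639073·(0.39399003 − 0.40496875·0.91911471) = 1.015673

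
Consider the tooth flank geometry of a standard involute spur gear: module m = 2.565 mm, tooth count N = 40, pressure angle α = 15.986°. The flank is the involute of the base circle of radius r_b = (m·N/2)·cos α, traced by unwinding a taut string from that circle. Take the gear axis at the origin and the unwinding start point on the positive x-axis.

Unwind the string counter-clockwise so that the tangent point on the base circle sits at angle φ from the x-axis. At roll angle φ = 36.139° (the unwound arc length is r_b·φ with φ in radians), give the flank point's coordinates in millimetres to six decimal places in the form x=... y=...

pitch radius r_p = m·N/2 = 2.565·40/2 = 51.300000
base radius r_b = r_p·cos α = 51.300000·cos 15.986° = 49.316179
roll angle φ = 36.139° = 0.63074454 rad
x = r_b·(cos φ + φ·sin φ) = 49.316179·(0.80758864 + 0.63074454·0.58974620) = 58.171778
y = r_b·(sin φ − φ·cos φ) = 49.316179·(0.58974620 − 0.63074454·0.80758864) = 3.963249

x=58.171778 y=3.963249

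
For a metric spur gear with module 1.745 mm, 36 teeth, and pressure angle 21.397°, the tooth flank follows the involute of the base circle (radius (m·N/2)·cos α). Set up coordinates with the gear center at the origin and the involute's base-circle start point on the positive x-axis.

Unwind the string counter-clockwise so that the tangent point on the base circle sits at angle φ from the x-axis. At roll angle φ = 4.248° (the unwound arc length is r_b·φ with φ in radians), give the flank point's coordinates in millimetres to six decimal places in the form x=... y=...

pitch radius r_p = m·N/2 = 1.745·36/2 = 31.410000
base radius r_b = r_p·cos α = 31.410000·cos 21.397° = 29.245063
roll angle φ = 4.248° = 0.07414159 rad
x = r_b·(cos φ + φ·sin φ) = 29.245063·(0.99725277 + 0.07414159·0.07407368) = 29.325332
y = r_b·(sin φ − φ·cos φ) = 29.245063·(0.07407368 − 0.07414159·0.99725277) = 0.003971

x=29.325332 y=0.003971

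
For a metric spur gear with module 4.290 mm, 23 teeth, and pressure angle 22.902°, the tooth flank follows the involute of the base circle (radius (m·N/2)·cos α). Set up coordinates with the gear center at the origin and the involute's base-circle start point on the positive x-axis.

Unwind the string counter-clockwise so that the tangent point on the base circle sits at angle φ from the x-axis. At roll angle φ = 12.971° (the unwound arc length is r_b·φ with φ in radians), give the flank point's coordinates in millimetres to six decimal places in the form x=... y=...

x=46.595708 y=0.174864

pitch radius r_p = m·N/2 = 4.290·23/2 = 49.335000
base radius r_b = r_p·cos α = 49.335000·cos 22.902° = 45.446012
roll angle φ = 12.971° = 0.22638666 rad
x = r_b·(cos φ + φ·sin φ) = 45.446012·(0.97448380 + 0.22638666·0.22445785) = 46.595708
y = r_b·(sin φ − φ·cos φ) = 45.446012·(0.22445785 − 0.22638666·0.97448380) = 0.174864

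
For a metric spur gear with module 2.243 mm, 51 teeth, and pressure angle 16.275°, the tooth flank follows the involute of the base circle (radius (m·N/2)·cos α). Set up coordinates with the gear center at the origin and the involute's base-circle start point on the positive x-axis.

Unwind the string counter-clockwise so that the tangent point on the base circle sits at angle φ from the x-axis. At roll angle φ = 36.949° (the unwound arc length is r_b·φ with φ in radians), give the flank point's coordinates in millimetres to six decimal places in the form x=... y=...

x=65.161311 y=4.707140

pitch radius r_p = m·N/2 = 2.243·51/2 = 57.196500
base radius r_b = r_p·cos α = 57.196500·cos 16.275° = 54.904503
roll angle φ = 36.949° = 0.64488171 rad
x = r_b·(cos φ + φ·sin φ) = 54.904503·(0.79917088 + 0.64488171·0.60110391) = 65.161311
y = r_b·(sin φ − φ·cos φ) = 54.904503·(0.60110391 − 0.64488171·0.79917088) = 4.707140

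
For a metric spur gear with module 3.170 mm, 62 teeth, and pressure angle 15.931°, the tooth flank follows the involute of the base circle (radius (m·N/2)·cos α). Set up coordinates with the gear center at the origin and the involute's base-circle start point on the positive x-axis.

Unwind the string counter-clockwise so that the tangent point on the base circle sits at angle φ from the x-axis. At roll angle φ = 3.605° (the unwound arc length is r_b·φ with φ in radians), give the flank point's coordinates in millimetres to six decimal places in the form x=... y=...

pitch radius r_p = m·N/2 = 3.170·62/2 = 98.270000
base radius r_b = r_p·cos α = 98.270000·cos 15.931° = 94.495738
roll angle φ = 3.605° = 0.06291912 rad
x = r_b·(cos φ + φ·sin φ) = 94.495738·(0.99802125 + 0.06291912·0.06287761) = 94.682599
y = r_b·(sin φ − φ·cos φ) = 94.495738·(0.06287761 − 0.06291912·0.99802125) = 0.007843

x=94.682599 y=0.007843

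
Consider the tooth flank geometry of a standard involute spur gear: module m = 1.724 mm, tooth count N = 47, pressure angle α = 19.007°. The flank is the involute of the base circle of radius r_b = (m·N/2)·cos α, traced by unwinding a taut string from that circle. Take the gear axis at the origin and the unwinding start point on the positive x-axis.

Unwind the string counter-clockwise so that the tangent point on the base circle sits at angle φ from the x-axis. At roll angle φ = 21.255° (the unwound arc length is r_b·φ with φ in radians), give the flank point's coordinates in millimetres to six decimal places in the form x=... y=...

x=40.850885 y=0.642928

pitch radius r_p = m·N/2 = 1.724·47/2 = 40.514000
base radius r_b = r_p·cos α = 40.514000·cos 19.007° = 38.305128
roll angle φ = 21.255° = 0.37096973 rad
x = r_b·(cos φ + φ·sin φ) = 38.305128·(0.93197624 + 0.37096973·0.36251937) = 40.850885
y = r_b·(sin φ − φ·cos φ) = 38.305128·(0.36251937 − 0.37096973·0.93197624) = 0.642928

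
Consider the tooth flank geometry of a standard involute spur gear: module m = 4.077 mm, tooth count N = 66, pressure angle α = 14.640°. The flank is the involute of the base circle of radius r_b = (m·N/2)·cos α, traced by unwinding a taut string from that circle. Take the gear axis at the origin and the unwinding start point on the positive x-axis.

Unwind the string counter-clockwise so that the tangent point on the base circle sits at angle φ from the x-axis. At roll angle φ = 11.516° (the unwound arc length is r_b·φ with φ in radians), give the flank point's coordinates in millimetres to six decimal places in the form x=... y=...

pitch radius r_p = m·N/2 = 4.077·66/2 = 134.541000
base radius r_b = r_p·cos α = 134.541000·cos 14.640° = 130.172852
roll angle φ = 11.516° = 0.20099212 rad
x = r_b·(cos φ + φ·sin φ) = 130.172852·(0.97986899 + 0.20099212·0.19964157) = 132.775707
y = r_b·(sin φ − φ·cos φ) = 130.172852·(0.19964157 − 0.20099212·0.97986899) = 0.350898

x=132.775707 y=0.350898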